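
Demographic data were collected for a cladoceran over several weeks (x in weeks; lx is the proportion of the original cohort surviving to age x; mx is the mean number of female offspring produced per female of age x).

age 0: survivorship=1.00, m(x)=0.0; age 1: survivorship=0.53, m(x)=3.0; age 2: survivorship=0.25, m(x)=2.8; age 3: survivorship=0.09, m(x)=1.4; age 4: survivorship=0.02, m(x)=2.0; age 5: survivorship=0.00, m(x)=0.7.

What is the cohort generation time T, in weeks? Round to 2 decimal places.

1.44

lx·mx: 0, 1.59, 0.7, 0.126, 0.04, 0 → R0 = 2.456
x·lx·mx: 0, 1.59, 1.4, 0.378, 0.16, 0 → Σ = 3.528
T = 3.528 / 2.456 = 1.436482… → 1.44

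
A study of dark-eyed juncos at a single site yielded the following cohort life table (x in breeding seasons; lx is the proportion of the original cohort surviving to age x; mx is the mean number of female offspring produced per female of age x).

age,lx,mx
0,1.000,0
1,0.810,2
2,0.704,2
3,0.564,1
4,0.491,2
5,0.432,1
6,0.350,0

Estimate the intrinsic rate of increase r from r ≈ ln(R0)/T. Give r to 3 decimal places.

R0 = Σ lx·mx = 0 + 1.62 + 1.408 + 0.564 + 0.982 + 0.432 + 0 = 5.006
Σ x·lx·mx = 12.216; T = 12.216/5.006 = 2.44027…
r ≈ ln(R0)/T = ln(5.006)/2.44027… = 0.66002… → 0.660

0.660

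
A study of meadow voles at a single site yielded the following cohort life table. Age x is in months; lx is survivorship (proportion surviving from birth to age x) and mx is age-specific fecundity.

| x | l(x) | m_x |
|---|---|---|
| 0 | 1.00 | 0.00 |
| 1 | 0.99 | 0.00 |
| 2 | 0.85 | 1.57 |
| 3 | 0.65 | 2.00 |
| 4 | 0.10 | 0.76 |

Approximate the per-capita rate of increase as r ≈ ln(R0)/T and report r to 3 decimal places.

0.393

R0 = Σ lx·mx = 0 + 0 + 1.3345 + 1.3 + 0.076 = 2.7105
Σ x·lx·mx = 6.873; T = 6.873/2.7105 = 2.53569…
r ≈ ln(R0)/T = ln(2.7105)/2.53569… = 0.39324… → 0.393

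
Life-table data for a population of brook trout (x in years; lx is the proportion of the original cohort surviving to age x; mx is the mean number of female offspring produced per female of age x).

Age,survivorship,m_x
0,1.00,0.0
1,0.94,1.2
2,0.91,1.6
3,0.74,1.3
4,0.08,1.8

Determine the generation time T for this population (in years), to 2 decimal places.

2.03

lx·mx: 0, 1.128, 1.456, 0.962, 0.144 → R0 = 3.69
x·lx·mx: 0, 1.128, 2.912, 2.886, 0.576 → Σ = 7.502
T = 7.502 / 3.69 = 2.033062… → 2.03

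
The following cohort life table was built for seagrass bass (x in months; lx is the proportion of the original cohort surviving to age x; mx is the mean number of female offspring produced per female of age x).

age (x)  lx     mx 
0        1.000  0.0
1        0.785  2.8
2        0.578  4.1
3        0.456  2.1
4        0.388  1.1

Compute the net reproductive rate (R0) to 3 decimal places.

5.952

lx·mx by age: 0, 2.198, 2.3698, 0.9576, 0.4268
R0 = Σ lx·mx = 5.9522 → 5.952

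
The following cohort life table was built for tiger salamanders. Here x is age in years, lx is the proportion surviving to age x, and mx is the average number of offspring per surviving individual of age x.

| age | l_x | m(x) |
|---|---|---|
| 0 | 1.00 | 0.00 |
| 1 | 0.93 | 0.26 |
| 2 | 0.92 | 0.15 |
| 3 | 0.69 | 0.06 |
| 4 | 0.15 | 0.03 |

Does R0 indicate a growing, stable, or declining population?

declining

R0 = Σ lx·mx = 0 + 0.2418 + 0.138 + 0.0414 + 0.0045 = 0.4257
R0 < 1, so the population is declining.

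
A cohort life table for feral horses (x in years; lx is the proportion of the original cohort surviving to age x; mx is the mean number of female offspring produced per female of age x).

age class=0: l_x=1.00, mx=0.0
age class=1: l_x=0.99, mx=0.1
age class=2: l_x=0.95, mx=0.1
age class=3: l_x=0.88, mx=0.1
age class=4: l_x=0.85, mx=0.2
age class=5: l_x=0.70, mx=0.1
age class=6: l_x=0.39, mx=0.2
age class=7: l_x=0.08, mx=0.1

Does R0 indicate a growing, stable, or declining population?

R0 = Σ lx·mx = 0 + 0.099 + 0.095 + 0.088 + 0.17 + 0.07 + 0.078 + 0.008 = 0.608
R0 < 1, so the population is declining.

declining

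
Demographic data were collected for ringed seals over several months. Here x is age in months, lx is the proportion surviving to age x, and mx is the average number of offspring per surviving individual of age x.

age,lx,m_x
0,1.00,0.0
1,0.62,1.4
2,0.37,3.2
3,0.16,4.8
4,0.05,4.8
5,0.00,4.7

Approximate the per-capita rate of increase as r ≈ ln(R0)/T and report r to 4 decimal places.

R0 = Σ lx·mx = 0 + 0.868 + 1.184 + 0.768 + 0.24 + 0 = 3.06
Σ x·lx·mx = 6.5; T = 6.5/3.06 = 2.12418…
r ≈ ln(R0)/T = ln(3.06)/2.12418… = 0.526515… → 0.5265

0.5265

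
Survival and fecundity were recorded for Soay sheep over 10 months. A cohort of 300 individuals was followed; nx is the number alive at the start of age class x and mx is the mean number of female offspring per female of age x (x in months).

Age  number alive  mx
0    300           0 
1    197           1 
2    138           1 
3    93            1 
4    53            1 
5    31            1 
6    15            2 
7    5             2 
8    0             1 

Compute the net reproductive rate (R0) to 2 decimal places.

1.84

lx = nx/n0 = nx/300: 1, 0.65667…, 0.46, 0.31, 0.17667…, 0.10333…, 0.05, 0.01667…, 0
lx·mx by age: 0, 0.656667…, 0.46, 0.31, 0.176667…, 0.103333…, 0.1, 0.033333…, 0
R0 = Σ lx·mx = 1.84… → 1.84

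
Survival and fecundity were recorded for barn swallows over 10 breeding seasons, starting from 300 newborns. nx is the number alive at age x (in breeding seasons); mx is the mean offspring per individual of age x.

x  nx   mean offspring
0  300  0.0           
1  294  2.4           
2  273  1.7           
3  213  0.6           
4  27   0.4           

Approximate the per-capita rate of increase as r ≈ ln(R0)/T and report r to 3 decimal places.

0.935

lx = nx/n0 = nx/300: 1, 0.98, 0.91, 0.71, 0.09
R0 = Σ lx·mx = 0 + 2.352 + 1.547 + 0.426 + 0.036 = 4.361
Σ x·lx·mx = 6.868; T = 6.868/4.361 = 1.57487…
r ≈ ln(R0)/T = ln(4.361)/1.57487… = 0.93513… → 0.935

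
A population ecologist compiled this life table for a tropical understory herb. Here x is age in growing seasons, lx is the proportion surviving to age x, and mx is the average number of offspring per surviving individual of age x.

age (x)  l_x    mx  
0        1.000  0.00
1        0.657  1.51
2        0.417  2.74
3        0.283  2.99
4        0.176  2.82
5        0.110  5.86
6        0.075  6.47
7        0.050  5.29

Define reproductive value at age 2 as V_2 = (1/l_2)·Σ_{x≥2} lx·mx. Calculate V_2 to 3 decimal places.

lx·mx for x ≥ 2: 1.14258, 0.84617, 0.49632, 0.6446, 0.48525, 0.2645 → sum = 3.87942
V_2 = 3.87942 / l_2 = 3.87942 / 0.417 = 9.303165… → 9.303

9.303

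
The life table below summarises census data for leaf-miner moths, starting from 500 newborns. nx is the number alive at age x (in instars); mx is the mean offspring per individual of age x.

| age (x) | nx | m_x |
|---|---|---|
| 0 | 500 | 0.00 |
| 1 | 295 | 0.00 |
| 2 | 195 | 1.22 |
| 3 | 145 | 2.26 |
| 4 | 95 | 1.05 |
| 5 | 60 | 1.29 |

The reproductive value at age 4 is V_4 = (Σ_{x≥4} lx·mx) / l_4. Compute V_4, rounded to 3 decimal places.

lx = nx/n0 = nx/500: 1, 0.59, 0.39, 0.29, 0.19, 0.12
lx·mx for x ≥ 4: 0.1995, 0.1548 → sum = 0.3543
V_4 = 0.3543 / l_4 = 0.3543 / 0.19 = 1.864737… → 1.865

1.865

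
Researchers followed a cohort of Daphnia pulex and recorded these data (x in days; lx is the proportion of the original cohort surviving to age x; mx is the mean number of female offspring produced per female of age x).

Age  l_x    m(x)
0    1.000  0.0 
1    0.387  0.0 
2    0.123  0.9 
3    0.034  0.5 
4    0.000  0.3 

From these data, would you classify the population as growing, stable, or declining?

R0 = Σ lx·mx = 0 + 0 + 0.1107 + 0.017 + 0 = 0.1277
R0 < 1, so the population is declining.

declining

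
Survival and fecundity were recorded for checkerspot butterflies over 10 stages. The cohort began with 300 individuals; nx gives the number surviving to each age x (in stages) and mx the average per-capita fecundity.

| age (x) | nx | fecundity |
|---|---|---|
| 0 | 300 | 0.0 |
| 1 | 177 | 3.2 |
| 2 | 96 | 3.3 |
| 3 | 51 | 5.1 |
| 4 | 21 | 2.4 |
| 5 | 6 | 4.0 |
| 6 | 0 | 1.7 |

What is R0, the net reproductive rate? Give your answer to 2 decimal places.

lx = nx/n0 = nx/300: 1, 0.59, 0.32, 0.17, 0.07, 0.02, 0
lx·mx by age: 0, 1.888, 1.056, 0.867, 0.168, 0.08, 0
R0 = Σ lx·mx = 4.059 → 4.06

4.06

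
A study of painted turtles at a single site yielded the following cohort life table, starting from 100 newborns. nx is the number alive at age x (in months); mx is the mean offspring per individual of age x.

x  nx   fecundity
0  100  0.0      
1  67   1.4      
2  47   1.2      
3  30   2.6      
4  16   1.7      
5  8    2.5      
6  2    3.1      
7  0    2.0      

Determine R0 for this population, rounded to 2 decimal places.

lx = nx/n0 = nx/100: 1, 0.67, 0.47, 0.3, 0.16, 0.08, 0.02, 0
lx·mx by age: 0, 0.938, 0.564, 0.78, 0.272, 0.2, 0.062, 0
R0 = Σ lx·mx = 2.816 → 2.82

2.82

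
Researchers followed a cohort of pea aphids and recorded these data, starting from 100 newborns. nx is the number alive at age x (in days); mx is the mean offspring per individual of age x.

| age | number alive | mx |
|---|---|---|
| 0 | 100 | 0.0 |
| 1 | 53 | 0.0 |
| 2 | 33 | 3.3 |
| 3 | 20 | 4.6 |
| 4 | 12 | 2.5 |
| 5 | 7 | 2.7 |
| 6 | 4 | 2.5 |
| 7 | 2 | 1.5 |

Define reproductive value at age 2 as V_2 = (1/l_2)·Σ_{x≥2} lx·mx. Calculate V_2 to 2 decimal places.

lx = nx/n0 = nx/100: 1, 0.53, 0.33, 0.2, 0.12, 0.07, 0.04, 0.02
lx·mx for x ≥ 2: 1.089, 0.92, 0.3, 0.189, 0.1, 0.03 → sum = 2.628
V_2 = 2.628 / l_2 = 2.628 / 0.33 = 7.963636… → 7.96

7.96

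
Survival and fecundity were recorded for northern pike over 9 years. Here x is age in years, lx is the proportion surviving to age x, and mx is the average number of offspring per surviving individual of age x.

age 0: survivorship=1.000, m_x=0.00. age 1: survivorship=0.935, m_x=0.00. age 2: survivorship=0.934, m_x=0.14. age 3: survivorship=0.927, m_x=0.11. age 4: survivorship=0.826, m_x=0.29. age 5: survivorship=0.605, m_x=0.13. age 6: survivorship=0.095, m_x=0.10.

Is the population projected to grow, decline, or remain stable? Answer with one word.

declining

R0 = Σ lx·mx = 0 + 0 + 0.13076 + 0.10197 + 0.23954 + 0.07865 + 0.0095 = 0.56042
R0 < 1, so the population is declining.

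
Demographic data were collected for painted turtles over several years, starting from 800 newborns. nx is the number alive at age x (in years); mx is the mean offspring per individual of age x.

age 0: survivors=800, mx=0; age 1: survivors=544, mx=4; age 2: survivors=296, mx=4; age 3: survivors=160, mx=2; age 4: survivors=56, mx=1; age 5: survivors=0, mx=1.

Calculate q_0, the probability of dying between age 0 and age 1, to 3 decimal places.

0.320

lx = nx/n0 = nx/800: 1, 0.68, 0.37, 0.2, 0.07, 0
q_0 = (l_0 − l_1) / l_0 = (1 − 0.68) / 1
     = 0.32 / 1 = 0.32 → 0.320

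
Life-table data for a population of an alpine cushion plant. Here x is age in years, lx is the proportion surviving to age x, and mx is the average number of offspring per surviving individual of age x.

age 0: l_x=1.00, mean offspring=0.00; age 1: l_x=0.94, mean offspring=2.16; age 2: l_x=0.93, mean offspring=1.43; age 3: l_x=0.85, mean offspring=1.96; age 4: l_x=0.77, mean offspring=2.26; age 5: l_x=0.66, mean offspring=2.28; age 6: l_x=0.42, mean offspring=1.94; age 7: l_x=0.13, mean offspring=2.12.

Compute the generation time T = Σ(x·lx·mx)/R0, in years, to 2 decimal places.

lx·mx: 0, 2.0304, 1.3299, 1.666, 1.7402, 1.5048, 0.8148, 0.2756 → R0 = 9.3617
x·lx·mx: 0, 2.0304, 2.6598, 4.998, 6.9608, 7.524, 4.8888, 1.9292 → Σ = 30.991
T = 30.991 / 9.3617 = 3.310403… → 3.31

3.31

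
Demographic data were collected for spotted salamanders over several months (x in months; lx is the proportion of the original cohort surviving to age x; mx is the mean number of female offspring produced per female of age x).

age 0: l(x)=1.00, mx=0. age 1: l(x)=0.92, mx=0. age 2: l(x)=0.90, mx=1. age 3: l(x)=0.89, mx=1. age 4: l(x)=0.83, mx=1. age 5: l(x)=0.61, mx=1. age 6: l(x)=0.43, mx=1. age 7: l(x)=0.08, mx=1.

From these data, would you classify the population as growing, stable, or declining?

R0 = Σ lx·mx = 0 + 0 + 0.9 + 0.89 + 0.83 + 0.61 + 0.43 + 0.08 = 3.74
R0 > 1, so the population is growing.

growing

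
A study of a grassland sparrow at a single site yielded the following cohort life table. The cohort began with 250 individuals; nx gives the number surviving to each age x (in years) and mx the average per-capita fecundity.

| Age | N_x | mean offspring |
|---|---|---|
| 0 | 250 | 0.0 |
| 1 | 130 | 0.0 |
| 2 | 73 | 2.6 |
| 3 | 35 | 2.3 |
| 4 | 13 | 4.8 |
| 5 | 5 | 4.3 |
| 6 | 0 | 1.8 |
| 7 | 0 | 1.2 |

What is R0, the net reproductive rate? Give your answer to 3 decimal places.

lx = nx/n0 = nx/250: 1, 0.52, 0.292, 0.14, 0.052, 0.02, 0, 0
lx·mx by age: 0, 0, 0.7592, 0.322, 0.2496, 0.086, 0, 0
R0 = Σ lx·mx = 1.4168 → 1.417

1.417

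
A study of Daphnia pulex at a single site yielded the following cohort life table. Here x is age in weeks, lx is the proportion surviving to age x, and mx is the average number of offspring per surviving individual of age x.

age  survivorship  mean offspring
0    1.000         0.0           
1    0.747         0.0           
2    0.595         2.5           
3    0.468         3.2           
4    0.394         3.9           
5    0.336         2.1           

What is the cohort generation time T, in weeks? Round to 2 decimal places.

3.28

lx·mx: 0, 0, 1.4875, 1.4976, 1.5366, 0.7056 → R0 = 5.2273
x·lx·mx: 0, 0, 2.975, 4.4928, 6.1464, 3.528 → Σ = 17.1422
T = 17.1422 / 5.2273 = 3.27936… → 3.28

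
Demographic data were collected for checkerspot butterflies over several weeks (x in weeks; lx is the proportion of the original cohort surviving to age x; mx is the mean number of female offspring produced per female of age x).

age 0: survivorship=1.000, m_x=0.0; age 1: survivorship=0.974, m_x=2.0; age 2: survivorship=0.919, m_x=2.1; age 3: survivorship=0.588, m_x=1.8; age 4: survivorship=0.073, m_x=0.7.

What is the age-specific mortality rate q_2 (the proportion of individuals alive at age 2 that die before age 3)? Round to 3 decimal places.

0.360

q_2 = (l_2 − l_3) / l_2 = (0.919 − 0.588) / 0.919
     = 0.331 / 0.919 = 0.360174… → 0.360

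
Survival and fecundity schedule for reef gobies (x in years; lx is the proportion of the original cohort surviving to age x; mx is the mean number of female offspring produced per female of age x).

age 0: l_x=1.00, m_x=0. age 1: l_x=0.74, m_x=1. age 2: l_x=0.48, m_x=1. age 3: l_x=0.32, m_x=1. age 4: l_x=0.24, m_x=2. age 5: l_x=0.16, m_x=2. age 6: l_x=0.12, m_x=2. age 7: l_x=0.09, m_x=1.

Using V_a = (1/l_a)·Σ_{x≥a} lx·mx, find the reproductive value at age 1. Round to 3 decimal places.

lx·mx for x ≥ 1: 0.74, 0.48, 0.32, 0.48, 0.32, 0.24, 0.09 → sum = 2.67
V_1 = 2.67 / l_1 = 2.67 / 0.74 = 3.608108… → 3.608

3.608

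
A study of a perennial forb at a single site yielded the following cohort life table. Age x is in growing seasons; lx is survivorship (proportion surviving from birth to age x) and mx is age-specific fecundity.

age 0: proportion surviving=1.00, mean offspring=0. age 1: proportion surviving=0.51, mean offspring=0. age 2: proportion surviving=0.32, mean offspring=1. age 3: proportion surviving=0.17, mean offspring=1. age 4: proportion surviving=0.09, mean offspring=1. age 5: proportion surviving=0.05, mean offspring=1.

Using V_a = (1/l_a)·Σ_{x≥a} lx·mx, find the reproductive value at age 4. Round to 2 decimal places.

1.56

lx·mx for x ≥ 4: 0.09, 0.05 → sum = 0.14
V_4 = 0.14 / l_4 = 0.14 / 0.09 = 1.555556… → 1.56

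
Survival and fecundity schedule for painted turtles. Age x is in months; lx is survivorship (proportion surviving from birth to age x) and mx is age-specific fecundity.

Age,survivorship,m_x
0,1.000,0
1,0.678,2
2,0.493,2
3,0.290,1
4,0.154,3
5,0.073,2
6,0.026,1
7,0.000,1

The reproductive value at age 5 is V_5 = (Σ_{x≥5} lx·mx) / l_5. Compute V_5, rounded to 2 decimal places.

lx·mx for x ≥ 5: 0.146, 0.026, 0 → sum = 0.172
V_5 = 0.172 / l_5 = 0.172 / 0.073 = 2.356164… → 2.36

2.36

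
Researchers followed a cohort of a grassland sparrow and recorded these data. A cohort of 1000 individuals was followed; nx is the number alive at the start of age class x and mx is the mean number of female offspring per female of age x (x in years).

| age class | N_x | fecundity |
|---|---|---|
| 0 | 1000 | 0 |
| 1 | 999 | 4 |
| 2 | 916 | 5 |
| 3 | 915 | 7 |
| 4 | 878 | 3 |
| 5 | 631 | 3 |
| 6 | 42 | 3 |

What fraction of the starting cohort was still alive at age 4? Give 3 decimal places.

0.878

l_4 = n_4/n_0 = 878/1000 = 0.878 → 0.878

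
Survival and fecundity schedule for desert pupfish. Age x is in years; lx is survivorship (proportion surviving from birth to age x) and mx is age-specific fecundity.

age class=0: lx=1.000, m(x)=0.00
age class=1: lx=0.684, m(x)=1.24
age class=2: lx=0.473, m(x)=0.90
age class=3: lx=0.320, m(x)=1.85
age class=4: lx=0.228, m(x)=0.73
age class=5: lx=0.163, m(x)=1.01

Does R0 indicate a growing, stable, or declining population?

R0 = Σ lx·mx = 0 + 0.84816 + 0.4257 + 0.592 + 0.16644 + 0.16463 = 2.19693
R0 > 1, so the population is growing.

growing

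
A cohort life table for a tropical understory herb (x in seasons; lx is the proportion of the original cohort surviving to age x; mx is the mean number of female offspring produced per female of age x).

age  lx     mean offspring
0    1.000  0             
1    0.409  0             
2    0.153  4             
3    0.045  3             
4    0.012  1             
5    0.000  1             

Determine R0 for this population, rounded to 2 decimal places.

lx·mx by age: 0, 0, 0.612, 0.135, 0.012, 0
R0 = Σ lx·mx = 0.759 → 0.76

0.76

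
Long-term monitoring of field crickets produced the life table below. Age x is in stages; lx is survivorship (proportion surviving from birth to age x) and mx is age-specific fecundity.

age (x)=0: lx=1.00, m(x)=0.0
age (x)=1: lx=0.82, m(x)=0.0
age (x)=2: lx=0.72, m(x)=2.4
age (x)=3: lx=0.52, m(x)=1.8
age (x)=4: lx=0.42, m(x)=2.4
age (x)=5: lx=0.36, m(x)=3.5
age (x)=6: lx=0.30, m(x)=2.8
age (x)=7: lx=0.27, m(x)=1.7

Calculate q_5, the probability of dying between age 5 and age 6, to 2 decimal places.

0.17

q_5 = (l_5 − l_6) / l_5 = (0.36 − 0.3) / 0.36
     = 0.06 / 0.36 = 0.166667… → 0.17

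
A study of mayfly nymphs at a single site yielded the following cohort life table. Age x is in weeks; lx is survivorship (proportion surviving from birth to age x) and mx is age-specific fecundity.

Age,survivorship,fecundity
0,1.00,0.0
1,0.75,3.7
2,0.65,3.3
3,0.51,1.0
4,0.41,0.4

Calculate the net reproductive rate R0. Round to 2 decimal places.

5.59

lx·mx by age: 0, 2.775, 2.145, 0.51, 0.164
R0 = Σ lx·mx = 5.594 → 5.59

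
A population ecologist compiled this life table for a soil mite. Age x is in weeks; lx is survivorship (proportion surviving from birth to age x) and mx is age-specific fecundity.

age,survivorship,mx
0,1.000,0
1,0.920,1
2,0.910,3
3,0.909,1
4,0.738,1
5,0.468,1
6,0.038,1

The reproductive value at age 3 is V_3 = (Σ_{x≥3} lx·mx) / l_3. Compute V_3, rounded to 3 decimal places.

lx·mx for x ≥ 3: 0.909, 0.738, 0.468, 0.038 → sum = 2.153
V_3 = 2.153 / l_3 = 2.153 / 0.909 = 2.368537… → 2.369

2.369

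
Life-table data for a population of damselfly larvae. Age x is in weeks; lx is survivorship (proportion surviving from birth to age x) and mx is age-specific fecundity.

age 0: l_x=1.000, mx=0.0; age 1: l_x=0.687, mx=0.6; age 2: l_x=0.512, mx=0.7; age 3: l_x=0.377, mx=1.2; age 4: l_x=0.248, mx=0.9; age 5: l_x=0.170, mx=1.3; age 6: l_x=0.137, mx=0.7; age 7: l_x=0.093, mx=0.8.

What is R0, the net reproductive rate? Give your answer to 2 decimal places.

1.84

lx·mx by age: 0, 0.4122, 0.3584, 0.4524, 0.2232, 0.221, 0.0959, 0.0744
R0 = Σ lx·mx = 1.8375 → 1.84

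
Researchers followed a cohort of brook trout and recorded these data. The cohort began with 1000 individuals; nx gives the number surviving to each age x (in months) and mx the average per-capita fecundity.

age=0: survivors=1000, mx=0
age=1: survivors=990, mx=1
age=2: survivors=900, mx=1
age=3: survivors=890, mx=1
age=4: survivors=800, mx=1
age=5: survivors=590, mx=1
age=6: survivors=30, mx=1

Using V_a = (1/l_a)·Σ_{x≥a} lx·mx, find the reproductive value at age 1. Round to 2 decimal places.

lx = nx/n0 = nx/1000: 1, 0.99, 0.9, 0.89, 0.8, 0.59, 0.03
lx·mx for x ≥ 1: 0.99, 0.9, 0.89, 0.8, 0.59, 0.03 → sum = 4.2
V_1 = 4.2 / l_1 = 4.2 / 0.99 = 4.242424… → 4.24

4.24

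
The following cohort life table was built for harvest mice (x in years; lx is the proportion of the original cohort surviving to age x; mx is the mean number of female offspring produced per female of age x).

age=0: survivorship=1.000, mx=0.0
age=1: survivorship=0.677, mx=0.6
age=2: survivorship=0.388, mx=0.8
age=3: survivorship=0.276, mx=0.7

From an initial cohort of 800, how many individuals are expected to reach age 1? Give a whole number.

Expected survivors = N0 · l_1 = 800 × 0.677 = 541.6 → 542

542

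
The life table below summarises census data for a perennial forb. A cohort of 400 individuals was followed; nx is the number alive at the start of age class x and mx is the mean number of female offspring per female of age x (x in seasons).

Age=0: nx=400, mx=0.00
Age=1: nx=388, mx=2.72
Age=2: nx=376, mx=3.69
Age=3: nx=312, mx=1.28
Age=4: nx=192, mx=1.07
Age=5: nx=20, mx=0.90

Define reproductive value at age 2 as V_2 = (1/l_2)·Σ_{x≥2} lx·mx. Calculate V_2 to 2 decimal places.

lx = nx/n0 = nx/400: 1, 0.97, 0.94, 0.78, 0.48, 0.05
lx·mx for x ≥ 2: 3.4686, 0.9984, 0.5136, 0.045 → sum = 5.0256
V_2 = 5.0256 / l_2 = 5.0256 / 0.94 = 5.346383… → 5.35

5.35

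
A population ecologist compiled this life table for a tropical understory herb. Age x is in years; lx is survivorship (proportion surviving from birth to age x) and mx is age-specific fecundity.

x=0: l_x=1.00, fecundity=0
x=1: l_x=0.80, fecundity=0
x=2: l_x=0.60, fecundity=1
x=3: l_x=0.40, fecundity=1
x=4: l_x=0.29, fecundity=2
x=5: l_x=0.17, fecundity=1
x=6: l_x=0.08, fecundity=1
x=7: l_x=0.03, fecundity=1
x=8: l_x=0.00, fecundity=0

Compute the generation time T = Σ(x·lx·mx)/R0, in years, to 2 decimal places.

3.37

lx·mx: 0, 0, 0.6, 0.4, 0.58, 0.17, 0.08, 0.03, 0 → R0 = 1.86
x·lx·mx: 0, 0, 1.2, 1.2, 2.32, 0.85, 0.48, 0.21, 0 → Σ = 6.26
T = 6.26 / 1.86 = 3.365591… → 3.37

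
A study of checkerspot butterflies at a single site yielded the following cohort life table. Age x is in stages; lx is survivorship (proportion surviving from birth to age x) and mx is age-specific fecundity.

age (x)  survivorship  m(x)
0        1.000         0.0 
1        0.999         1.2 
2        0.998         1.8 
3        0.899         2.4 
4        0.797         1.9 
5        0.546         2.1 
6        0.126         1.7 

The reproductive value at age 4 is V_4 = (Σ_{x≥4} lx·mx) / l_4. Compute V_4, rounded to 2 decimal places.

3.61

lx·mx for x ≥ 4: 1.5143, 1.1466, 0.2142 → sum = 2.8751
V_4 = 2.8751 / l_4 = 2.8751 / 0.797 = 3.607403… → 3.61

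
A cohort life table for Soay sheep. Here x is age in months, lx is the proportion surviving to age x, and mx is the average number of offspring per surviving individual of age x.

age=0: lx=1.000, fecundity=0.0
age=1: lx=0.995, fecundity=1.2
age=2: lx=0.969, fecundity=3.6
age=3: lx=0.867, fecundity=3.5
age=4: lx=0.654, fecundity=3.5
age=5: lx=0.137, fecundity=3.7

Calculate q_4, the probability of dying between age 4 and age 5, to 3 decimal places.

q_4 = (l_4 − l_5) / l_4 = (0.654 − 0.137) / 0.654
     = 0.517 / 0.654 = 0.79052… → 0.791

0.791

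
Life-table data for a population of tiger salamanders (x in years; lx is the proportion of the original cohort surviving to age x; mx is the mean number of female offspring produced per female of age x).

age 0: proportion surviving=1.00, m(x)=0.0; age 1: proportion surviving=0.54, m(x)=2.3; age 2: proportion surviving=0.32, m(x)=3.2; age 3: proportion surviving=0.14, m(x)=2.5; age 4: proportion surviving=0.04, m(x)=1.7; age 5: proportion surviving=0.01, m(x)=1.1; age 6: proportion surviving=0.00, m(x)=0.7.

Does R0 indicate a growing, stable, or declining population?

growing

R0 = Σ lx·mx = 0 + 1.242 + 1.024 + 0.35 + 0.068 + 0.011 + 0 = 2.695
R0 > 1, so the population is growing.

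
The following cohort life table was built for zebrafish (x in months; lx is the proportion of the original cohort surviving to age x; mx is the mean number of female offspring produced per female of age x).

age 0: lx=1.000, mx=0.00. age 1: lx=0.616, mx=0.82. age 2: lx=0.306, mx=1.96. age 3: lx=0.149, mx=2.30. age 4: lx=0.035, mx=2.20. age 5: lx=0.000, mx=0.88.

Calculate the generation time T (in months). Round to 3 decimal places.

1.994

lx·mx: 0, 0.50512, 0.59976, 0.3427, 0.077, 0 → R0 = 1.52458
x·lx·mx: 0, 0.50512, 1.19952, 1.0281, 0.308, 0 → Σ = 3.04074
T = 3.04074 / 1.52458 = 1.994477… → 1.994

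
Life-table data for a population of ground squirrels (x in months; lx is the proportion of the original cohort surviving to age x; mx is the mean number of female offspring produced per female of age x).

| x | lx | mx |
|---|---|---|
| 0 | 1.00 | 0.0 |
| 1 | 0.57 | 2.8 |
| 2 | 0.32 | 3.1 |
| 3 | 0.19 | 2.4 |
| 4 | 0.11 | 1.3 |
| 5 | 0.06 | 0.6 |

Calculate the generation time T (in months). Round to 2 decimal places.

1.77

lx·mx: 0, 1.596, 0.992, 0.456, 0.143, 0.036 → R0 = 3.223
x·lx·mx: 0, 1.596, 1.984, 1.368, 0.572, 0.18 → Σ = 5.7
T = 5.7 / 3.223 = 1.768539… → 1.77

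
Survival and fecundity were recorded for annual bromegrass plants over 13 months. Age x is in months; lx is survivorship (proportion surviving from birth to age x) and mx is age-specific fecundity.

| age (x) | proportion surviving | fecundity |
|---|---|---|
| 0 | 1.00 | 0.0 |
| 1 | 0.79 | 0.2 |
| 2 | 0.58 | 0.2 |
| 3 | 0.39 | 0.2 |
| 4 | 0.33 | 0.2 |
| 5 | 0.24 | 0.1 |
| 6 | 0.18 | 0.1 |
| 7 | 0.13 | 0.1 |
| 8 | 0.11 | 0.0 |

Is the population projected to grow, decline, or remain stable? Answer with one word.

R0 = Σ lx·mx = 0 + 0.158 + 0.116 + 0.078 + 0.066 + 0.024 + 0.018 + 0.013 + 0 = 0.473
R0 < 1, so the population is declining.

declining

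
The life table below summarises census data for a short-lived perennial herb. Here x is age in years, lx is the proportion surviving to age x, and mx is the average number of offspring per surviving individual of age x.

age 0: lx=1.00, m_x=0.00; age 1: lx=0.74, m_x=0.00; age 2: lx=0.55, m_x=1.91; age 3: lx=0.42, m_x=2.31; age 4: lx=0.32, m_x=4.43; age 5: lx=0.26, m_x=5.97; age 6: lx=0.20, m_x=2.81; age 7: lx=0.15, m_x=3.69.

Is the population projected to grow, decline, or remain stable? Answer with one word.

R0 = Σ lx·mx = 0 + 0 + 1.0505 + 0.9702 + 1.4176 + 1.5522 + 0.562 + 0.5535 = 6.106
R0 > 1, so the population is growing.

growing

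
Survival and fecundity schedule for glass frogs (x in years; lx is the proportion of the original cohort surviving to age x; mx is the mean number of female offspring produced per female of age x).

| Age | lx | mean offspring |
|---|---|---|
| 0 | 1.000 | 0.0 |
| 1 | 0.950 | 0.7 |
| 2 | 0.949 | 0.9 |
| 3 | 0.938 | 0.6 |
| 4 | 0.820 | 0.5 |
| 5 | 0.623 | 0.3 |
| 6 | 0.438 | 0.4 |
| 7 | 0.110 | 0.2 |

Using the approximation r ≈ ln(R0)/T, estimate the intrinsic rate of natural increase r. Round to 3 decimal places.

0.387

R0 = Σ lx·mx = 0 + 0.665 + 0.8541 + 0.5628 + 0.41 + 0.1869 + 0.1752 + 0.022 = 2.876
Σ x·lx·mx = 7.8413; T = 7.8413/2.876 = 2.72646…
r ≈ ln(R0)/T = ln(2.876)/2.72646… = 0.38746… → 0.387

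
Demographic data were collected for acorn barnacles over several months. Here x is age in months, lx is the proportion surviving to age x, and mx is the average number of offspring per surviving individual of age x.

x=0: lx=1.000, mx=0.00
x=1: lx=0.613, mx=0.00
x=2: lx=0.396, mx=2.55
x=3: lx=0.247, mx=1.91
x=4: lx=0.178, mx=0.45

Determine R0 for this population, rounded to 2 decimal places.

1.56

lx·mx by age: 0, 0, 1.0098, 0.47177, 0.0801
R0 = Σ lx·mx = 1.56167 → 1.56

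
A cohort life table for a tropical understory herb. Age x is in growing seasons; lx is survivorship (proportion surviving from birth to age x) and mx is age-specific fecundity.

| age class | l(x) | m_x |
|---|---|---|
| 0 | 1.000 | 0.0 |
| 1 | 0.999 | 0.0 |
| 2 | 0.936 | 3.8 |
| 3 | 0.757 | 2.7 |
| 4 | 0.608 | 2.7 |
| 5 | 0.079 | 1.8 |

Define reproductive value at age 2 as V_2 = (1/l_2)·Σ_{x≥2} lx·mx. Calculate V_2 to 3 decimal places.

7.889

lx·mx for x ≥ 2: 3.5568, 2.0439, 1.6416, 0.1422 → sum = 7.3845
V_2 = 7.3845 / l_2 = 7.3845 / 0.936 = 7.889423… → 7.889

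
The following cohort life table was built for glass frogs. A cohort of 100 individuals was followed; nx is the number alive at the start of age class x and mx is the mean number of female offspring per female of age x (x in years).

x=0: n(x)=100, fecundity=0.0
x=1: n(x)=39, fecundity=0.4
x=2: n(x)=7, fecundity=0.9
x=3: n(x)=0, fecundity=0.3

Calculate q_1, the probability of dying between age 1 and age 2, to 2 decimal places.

lx = nx/n0 = nx/100: 1, 0.39, 0.07, 0
q_1 = (l_1 − l_2) / l_1 = (0.39 − 0.07) / 0.39
     = 0.32 / 0.39 = 0.820513… → 0.82

0.82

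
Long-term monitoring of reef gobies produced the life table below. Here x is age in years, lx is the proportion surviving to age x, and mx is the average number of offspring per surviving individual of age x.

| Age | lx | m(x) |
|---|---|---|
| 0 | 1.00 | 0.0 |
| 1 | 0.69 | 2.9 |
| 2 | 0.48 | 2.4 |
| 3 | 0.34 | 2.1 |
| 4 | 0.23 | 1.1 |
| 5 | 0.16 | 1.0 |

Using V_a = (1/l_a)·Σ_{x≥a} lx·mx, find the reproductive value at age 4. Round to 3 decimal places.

lx·mx for x ≥ 4: 0.253, 0.16 → sum = 0.413
V_4 = 0.413 / l_4 = 0.413 / 0.23 = 1.795652… → 1.796

1.796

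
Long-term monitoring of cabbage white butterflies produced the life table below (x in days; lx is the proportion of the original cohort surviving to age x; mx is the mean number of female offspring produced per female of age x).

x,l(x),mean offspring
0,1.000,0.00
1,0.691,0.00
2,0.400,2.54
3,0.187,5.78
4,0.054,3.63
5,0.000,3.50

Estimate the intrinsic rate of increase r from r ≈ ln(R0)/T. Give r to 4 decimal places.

R0 = Σ lx·mx = 0 + 0 + 1.016 + 1.08086 + 0.19602 + 0 = 2.29288
Σ x·lx·mx = 6.05866; T = 6.05866/2.29288 = 2.64238…
r ≈ ln(R0)/T = ln(2.29288)/2.64238… = 0.314038… → 0.3140

0.3140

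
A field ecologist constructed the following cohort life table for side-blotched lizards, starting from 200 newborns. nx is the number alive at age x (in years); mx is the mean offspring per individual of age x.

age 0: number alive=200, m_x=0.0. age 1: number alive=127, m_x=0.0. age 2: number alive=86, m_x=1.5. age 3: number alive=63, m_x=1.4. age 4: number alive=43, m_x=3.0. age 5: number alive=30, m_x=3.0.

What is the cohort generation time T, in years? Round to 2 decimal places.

3.41

lx = nx/n0 = nx/200: 1, 0.635, 0.43, 0.315, 0.215, 0.15
lx·mx: 0, 0, 0.645, 0.441, 0.645, 0.45 → R0 = 2.181
x·lx·mx: 0, 0, 1.29, 1.323, 2.58, 2.25 → Σ = 7.443
T = 7.443 / 2.181 = 3.412655… → 3.41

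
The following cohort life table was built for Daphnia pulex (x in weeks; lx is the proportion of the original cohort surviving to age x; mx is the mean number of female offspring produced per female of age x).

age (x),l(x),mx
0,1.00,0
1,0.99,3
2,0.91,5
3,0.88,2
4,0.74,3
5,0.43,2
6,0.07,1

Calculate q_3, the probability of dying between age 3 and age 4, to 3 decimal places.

0.159

q_3 = (l_3 − l_4) / l_3 = (0.88 − 0.74) / 0.88
     = 0.14 / 0.88 = 0.159091… → 0.159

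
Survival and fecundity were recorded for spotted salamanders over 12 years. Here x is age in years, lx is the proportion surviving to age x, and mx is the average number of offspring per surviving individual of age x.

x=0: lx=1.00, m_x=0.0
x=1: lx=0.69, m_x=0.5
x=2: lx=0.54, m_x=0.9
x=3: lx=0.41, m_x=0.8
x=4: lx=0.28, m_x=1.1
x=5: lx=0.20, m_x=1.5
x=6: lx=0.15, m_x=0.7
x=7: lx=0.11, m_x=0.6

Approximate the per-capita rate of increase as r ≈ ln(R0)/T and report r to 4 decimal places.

0.2094

R0 = Σ lx·mx = 0 + 0.345 + 0.486 + 0.328 + 0.308 + 0.3 + 0.105 + 0.066 = 1.938
Σ x·lx·mx = 6.125; T = 6.125/1.938 = 3.16047…
r ≈ ln(R0)/T = ln(1.938)/3.16047… = 0.209354… → 0.2094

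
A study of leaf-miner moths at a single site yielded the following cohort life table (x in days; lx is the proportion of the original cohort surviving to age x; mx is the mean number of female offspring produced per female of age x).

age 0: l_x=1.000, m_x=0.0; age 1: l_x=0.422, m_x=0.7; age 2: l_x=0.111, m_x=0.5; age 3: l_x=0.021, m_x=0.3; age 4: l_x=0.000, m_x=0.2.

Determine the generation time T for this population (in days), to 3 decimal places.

lx·mx: 0, 0.2954, 0.0555, 0.0063, 0 → R0 = 0.3572
x·lx·mx: 0, 0.2954, 0.111, 0.0189, 0 → Σ = 0.4253
T = 0.4253 / 0.3572 = 1.190649… → 1.191

1.191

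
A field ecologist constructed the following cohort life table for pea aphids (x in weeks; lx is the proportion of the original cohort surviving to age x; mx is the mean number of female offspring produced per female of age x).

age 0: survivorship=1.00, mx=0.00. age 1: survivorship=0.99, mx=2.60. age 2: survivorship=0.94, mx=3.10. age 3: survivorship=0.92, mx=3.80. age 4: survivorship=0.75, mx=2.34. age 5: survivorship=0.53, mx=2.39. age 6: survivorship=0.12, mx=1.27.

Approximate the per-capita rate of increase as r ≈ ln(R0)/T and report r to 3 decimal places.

0.916

R0 = Σ lx·mx = 0 + 2.574 + 2.914 + 3.496 + 1.755 + 1.2667 + 0.1524 = 12.1581
Σ x·lx·mx = 33.1579; T = 33.1579/12.1581 = 2.72723…
r ≈ ln(R0)/T = ln(12.1581)/2.72723… = 0.91595… → 0.916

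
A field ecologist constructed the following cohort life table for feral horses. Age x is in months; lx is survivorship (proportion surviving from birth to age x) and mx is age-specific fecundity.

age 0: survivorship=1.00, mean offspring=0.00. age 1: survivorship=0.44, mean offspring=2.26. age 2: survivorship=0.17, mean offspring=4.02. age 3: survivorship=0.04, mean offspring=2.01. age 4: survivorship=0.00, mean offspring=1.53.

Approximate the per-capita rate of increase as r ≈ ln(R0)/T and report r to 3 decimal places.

R0 = Σ lx·mx = 0 + 0.9944 + 0.6834 + 0.0804 + 0 = 1.7582
Σ x·lx·mx = 2.6024; T = 2.6024/1.7582 = 1.48015…
r ≈ ln(R0)/T = ln(1.7582)/1.48015… = 0.38124… → 0.381

0.381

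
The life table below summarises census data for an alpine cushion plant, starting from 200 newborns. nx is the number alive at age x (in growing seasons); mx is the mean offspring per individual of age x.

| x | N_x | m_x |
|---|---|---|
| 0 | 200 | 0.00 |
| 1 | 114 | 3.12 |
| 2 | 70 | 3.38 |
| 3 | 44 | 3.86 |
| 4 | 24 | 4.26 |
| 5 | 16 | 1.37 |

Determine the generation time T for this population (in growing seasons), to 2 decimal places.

lx = nx/n0 = nx/200: 1, 0.57, 0.35, 0.22, 0.12, 0.08
lx·mx: 0, 1.7784, 1.183, 0.8492, 0.5112, 0.1096 → R0 = 4.4314
x·lx·mx: 0, 1.7784, 2.366, 2.5476, 2.0448, 0.548 → Σ = 9.2848
T = 9.2848 / 4.4314 = 2.095229… → 2.10

2.10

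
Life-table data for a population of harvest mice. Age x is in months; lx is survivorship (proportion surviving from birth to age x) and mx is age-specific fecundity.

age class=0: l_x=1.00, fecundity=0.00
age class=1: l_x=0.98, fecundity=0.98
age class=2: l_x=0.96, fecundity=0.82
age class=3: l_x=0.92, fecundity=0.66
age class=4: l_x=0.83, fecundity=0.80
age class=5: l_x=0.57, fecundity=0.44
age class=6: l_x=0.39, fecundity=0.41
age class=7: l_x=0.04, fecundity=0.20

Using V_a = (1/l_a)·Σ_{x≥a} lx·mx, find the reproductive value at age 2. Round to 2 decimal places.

lx·mx for x ≥ 2: 0.7872, 0.6072, 0.664, 0.2508, 0.1599, 0.008 → sum = 2.4771
V_2 = 2.4771 / l_2 = 2.4771 / 0.96 = 2.580313… → 2.58

2.58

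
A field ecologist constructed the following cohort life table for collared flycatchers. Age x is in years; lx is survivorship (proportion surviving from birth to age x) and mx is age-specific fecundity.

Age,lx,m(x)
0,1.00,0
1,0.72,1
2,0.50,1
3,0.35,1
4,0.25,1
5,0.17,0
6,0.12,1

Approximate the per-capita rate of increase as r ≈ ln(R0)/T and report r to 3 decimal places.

0.286

R0 = Σ lx·mx = 0 + 0.72 + 0.5 + 0.35 + 0.25 + 0 + 0.12 = 1.94
Σ x·lx·mx = 4.49; T = 4.49/1.94 = 2.31443…
r ≈ ln(R0)/T = ln(1.94)/2.31443… = 0.28633… → 0.286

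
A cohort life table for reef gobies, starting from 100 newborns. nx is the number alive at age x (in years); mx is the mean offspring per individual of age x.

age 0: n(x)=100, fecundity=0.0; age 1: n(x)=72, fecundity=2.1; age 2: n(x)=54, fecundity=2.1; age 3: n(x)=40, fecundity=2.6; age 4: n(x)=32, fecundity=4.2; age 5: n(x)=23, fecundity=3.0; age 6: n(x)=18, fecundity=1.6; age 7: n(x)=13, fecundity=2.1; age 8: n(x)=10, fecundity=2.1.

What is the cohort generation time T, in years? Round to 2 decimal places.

3.24

lx = nx/n0 = nx/100: 1, 0.72, 0.54, 0.4, 0.32, 0.23, 0.18, 0.13, 0.1
lx·mx: 0, 1.512, 1.134, 1.04, 1.344, 0.69, 0.288, 0.273, 0.21 → R0 = 6.491
x·lx·mx: 0, 1.512, 2.268, 3.12, 5.376, 3.45, 1.728, 1.911, 1.68 → Σ = 21.045
T = 21.045 / 6.491 = 3.242181… → 3.24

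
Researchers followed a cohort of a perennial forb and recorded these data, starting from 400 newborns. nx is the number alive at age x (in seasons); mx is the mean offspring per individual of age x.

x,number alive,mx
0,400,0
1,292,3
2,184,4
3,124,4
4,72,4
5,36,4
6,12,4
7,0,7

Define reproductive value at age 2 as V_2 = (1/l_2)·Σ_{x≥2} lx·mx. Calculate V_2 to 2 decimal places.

lx = nx/n0 = nx/400: 1, 0.73, 0.46, 0.31, 0.18, 0.09, 0.03, 0
lx·mx for x ≥ 2: 1.84, 1.24, 0.72, 0.36, 0.12, 0 → sum = 4.28
V_2 = 4.28 / l_2 = 4.28 / 0.46 = 9.304348… → 9.30

9.30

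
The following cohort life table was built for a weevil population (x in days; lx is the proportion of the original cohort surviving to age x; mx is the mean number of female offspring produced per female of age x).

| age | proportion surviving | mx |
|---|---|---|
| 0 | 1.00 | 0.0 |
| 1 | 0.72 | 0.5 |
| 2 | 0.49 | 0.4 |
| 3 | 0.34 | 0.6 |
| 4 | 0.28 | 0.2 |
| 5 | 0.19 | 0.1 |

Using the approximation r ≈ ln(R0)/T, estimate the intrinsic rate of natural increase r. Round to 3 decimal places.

-0.089

R0 = Σ lx·mx = 0 + 0.36 + 0.196 + 0.204 + 0.056 + 0.019 = 0.835
Σ x·lx·mx = 1.683; T = 1.683/0.835 = 2.01557…
r ≈ ln(R0)/T = ln(0.835)/2.01557… = -0.08947… → -0.089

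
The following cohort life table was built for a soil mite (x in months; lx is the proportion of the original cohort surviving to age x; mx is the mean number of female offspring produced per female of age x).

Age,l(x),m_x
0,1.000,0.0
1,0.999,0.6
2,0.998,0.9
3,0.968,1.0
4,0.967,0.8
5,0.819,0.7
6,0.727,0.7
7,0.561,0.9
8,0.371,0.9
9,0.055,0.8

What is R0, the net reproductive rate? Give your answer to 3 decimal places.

5.204

lx·mx by age: 0, 0.5994, 0.8982, 0.968, 0.7736, 0.5733, 0.5089, 0.5049, 0.3339, 0.044
R0 = Σ lx·mx = 5.2042 → 5.204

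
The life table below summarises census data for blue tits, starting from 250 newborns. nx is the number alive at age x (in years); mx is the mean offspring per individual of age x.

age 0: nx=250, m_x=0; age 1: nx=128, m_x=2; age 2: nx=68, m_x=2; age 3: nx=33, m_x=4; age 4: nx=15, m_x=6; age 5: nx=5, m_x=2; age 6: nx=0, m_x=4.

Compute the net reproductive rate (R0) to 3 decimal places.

lx = nx/n0 = nx/250: 1, 0.512, 0.272, 0.132, 0.06, 0.02, 0
lx·mx by age: 0, 1.024, 0.544, 0.528, 0.36, 0.04, 0
R0 = Σ lx·mx = 2.496 → 2.496

2.496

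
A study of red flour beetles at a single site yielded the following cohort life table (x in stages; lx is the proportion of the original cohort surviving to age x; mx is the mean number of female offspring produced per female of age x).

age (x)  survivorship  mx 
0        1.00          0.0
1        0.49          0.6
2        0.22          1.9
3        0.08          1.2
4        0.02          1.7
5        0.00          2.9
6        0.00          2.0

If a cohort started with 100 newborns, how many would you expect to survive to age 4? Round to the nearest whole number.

2

Expected survivors = N0 · l_4 = 100 × 0.02 = 2 → 2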